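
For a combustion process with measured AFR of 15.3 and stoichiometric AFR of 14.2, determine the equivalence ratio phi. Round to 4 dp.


phi = AFR_stoich / AFR_actual
phi = 14.2 / 15.3 = 0.9281


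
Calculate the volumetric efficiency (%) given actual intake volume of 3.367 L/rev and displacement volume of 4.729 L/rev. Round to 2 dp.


eta_v = (V_actual / V_disp) * 100
Ratio = 3.367 / 4.729 = 0.7120
eta_v = 0.7120 * 100 = 71.20%


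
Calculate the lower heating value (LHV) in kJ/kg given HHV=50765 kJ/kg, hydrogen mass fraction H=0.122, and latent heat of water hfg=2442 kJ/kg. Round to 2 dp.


LHV = HHV - hfg * 9 * H
Water correction = 2442 * 9 * 0.122 = 2681.316 kJ/kg
LHV = 50765 - 2681.316 = 48083.68 kJ/kg


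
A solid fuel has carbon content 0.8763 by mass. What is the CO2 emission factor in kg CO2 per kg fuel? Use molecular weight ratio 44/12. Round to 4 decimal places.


EF = C_frac * (M_CO2 / M_C)
EF = 0.8763 * (44/12)
EF = 0.8763 * 3.666667 = 3.2131 kg_CO2/kg_fuel


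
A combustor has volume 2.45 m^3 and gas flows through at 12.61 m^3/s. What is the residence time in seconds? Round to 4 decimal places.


tau = V / Q_flow
tau = 2.45 / 12.61 = 0.1943 s


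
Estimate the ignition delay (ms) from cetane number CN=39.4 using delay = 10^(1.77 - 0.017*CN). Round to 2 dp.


delay = 10^(1.77 - 0.017*CN)
Exponent = 1.77 - 0.017*39.4 = 1.1002
delay = 10^1.1002 = 12.60 ms


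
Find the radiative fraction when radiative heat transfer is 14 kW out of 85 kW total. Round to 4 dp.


f_rad = Q_rad / Q_total
f_rad = 14 / 85 = 0.1647


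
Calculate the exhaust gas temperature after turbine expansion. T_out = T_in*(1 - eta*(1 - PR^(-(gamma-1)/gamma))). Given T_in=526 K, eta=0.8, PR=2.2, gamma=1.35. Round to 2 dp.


T_out = T_in * (1 - eta * (1 - PR^(-(gamma-1)/gamma)))
Exponent = -(1.35-1)/1.35 = -0.25925926
PR^exp = 2.2^(-0.25925926) = 0.81512413
Factor = 1 - 0.8*(1 - 0.81512413) = 0.85209930
T_out = 526 * 0.85209930 = 448.20 K


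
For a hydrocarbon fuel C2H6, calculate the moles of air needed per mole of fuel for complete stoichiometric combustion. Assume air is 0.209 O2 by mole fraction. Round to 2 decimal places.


Balanced combustion: C2H6 + 3.5 O2 -> 2 CO2 + 3 H2O
O2 needed = C + H/4 = 2 + 6/4 = 3.50 moles
Air moles = O2 / 0.209 = 3.50 / 0.209 = 16.75 moles air


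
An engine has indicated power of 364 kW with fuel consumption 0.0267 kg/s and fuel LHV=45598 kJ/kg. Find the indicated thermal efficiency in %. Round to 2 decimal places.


eta_ith = (IP / (mf * LHV)) * 100
Denominator = 0.0267 * 45598 = 1217.4666 kW
eta_ith = (364 / 1217.4666) * 100 = 29.90%


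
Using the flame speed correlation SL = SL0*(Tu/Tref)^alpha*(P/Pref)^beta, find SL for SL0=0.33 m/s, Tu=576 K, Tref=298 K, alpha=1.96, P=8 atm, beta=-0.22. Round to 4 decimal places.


SL = SL0 * (Tu/Tref)^alpha * (P/Pref)^beta
T ratio = 576/298 = 1.93288591
(T ratio)^alpha = 1.93288591^1.96 = 3.638850
(P/Pref)^beta = 8^(-0.22) = 0.632878
SL = 0.33 * 3.638850 * 0.632878 = 0.7600 m/s


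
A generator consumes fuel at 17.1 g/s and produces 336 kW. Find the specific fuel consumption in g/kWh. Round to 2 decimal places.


SFC = (mf / BP) * 3600
Rate = 17.1 / 336 = 0.050893 g/(s*kW)
SFC = 0.050893 * 3600 = 183.21 g/kWh


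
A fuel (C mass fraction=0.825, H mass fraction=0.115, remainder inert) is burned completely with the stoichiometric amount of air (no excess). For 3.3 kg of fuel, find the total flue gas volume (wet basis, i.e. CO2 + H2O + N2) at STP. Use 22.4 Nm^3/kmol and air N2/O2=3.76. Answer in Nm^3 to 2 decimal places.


Per kg fuel: CO2 = (C/12 kmol)*22.4 = (0.825/12)*22.4 = 1.54000 Nm^3
Per kg fuel: H2O = (H/2 kmol)*22.4 = (0.115/2)*22.4 = 1.28800 Nm^3
O2 needed per kg fuel = C/12 + H/4 = 0.825/12 + 0.115/4 = 0.09750000 kmol
Per kg fuel: N2 = O2*3.76*22.4 = 0.09750000*3.76*22.4 = 8.21184 Nm^3
Total per kg = 1.54000 + 1.28800 + 8.21184 = 11.03984 Nm^3
Total = 11.03984 * 3.3 = 36.43 Nm^3


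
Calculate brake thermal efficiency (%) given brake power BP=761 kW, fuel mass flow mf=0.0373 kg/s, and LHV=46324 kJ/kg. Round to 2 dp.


eta_BTE = (BP / (mf * LHV)) * 100
Denominator = 0.0373 * 46324 = 1727.8852 kW
eta_BTE = (761 / 1727.8852) * 100 = 44.04%


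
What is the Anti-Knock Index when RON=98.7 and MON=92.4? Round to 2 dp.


AKI = (RON + MON) / 2
AKI = (98.7 + 92.4) / 2
AKI = 191.1 / 2 = 95.55


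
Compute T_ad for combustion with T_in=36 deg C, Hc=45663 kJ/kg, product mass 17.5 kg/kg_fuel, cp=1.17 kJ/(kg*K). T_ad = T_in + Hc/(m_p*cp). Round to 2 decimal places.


T_ad = T_in + Hc / (m_p * cp)
Denominator = 17.5 * 1.17 = 20.4750
Temperature rise = 45663 / 20.4750 = 2230.18 K
T_ad = 36 + 2230.18 = 2266.18 deg C


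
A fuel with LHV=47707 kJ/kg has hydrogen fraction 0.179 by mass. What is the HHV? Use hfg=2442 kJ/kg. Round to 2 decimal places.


HHV = LHV + hfg * 9 * H
Water addition = 2442 * 9 * 0.179 = 3934.062 kJ/kg
HHV = 47707 + 3934.062 = 51641.06 kJ/kg


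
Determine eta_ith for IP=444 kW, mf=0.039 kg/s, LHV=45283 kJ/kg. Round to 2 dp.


eta_ith = (IP / (mf * LHV)) * 100
Denominator = 0.039 * 45283 = 1766.0370 kW
eta_ith = (444 / 1766.0370) * 100 = 25.14%


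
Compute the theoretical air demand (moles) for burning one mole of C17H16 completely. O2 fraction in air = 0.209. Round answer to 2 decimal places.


Balanced combustion: C17H16 + 21 O2 -> 17 CO2 + 8 H2O
O2 needed = C + H/4 = 17 + 16/4 = 21.00 moles
Air moles = O2 / 0.209 = 21.00 / 0.209 = 100.48 moles air


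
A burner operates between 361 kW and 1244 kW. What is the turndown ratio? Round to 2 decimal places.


TDR = Q_max / Q_min
TDR = 1244 / 361 = 3.45


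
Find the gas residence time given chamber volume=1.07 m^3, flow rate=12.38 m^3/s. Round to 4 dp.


tau = V / Q_flow
tau = 1.07 / 12.38 = 0.0864 s


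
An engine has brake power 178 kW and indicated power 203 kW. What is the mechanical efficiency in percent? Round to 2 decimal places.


eta_mech = (BP / IP) * 100
Ratio = 178 / 203 = 0.8768
eta_mech = 0.8768 * 100 = 87.68%


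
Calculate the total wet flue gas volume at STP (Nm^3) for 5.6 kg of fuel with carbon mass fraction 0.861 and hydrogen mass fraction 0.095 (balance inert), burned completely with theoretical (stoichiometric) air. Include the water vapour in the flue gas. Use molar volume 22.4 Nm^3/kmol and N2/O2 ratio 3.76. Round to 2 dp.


Per kg fuel: CO2 = (C/12 kmol)*22.4 = (0.861/12)*22.4 = 1.60720 Nm^3
Per kg fuel: H2O = (H/2 kmol)*22.4 = (0.095/2)*22.4 = 1.06400 Nm^3
O2 needed per kg fuel = C/12 + H/4 = 0.861/12 + 0.095/4 = 0.09550000 kmol
Per kg fuel: N2 = O2*3.76*22.4 = 0.09550000*3.76*22.4 = 8.04339 Nm^3
Total per kg = 1.60720 + 1.06400 + 8.04339 = 10.71459 Nm^3
Total = 10.71459 * 5.6 = 60.00 Nm^3


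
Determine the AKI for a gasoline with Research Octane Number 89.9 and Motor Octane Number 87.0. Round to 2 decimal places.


AKI = (RON + MON) / 2
AKI = (89.9 + 87.0) / 2
AKI = 176.9 / 2 = 88.45


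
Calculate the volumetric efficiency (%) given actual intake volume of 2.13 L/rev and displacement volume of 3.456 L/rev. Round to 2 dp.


eta_v = (V_actual / V_disp) * 100
Ratio = 2.13 / 3.456 = 0.6163
eta_v = 0.6163 * 100 = 61.63%


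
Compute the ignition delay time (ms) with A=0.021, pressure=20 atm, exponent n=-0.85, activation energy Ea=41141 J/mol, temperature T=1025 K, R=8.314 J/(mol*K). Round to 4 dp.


tau = A * P^n * exp(Ea/(R*T))
P^n = 20^(-0.85) = 0.07836543
Ea/(R*T) = 41141/(8.314*1025) = 4.827708
exp(Ea/(R*T)) = 124.924256
tau = 0.021 * 0.07836543 * 124.924256 = 0.2056 ms


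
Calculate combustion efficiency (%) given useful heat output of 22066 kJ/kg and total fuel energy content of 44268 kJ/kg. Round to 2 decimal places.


Efficiency = (Q_useful / Q_fuel) * 100
Efficiency = (22066 / 44268) * 100
Efficiency = 0.4985 * 100 = 49.85%


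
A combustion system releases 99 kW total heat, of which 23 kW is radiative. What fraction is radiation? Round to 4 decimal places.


f_rad = Q_rad / Q_total
f_rad = 23 / 99 = 0.2323


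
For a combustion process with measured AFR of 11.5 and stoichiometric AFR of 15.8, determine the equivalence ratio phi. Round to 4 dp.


phi = AFR_stoich / AFR_actual
phi = 15.8 / 11.5 = 1.3739


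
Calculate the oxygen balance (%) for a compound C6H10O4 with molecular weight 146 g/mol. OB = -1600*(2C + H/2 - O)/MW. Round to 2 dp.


OB = -1600 * (2C + H/2 - O) / MW
Inner = 2*6 + 10/2 - 4 = 13.00
OB = -1600 * 13.00 / 146 = -142.47%


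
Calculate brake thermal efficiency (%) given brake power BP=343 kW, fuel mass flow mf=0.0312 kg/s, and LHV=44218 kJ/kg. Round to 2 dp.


eta_BTE = (BP / (mf * LHV)) * 100
Denominator = 0.0312 * 44218 = 1379.6016 kW
eta_BTE = (343 / 1379.6016) * 100 = 24.86%


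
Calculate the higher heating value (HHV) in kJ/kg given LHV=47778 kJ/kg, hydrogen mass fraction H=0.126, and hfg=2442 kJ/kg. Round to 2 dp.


HHV = LHV + hfg * 9 * H
Water addition = 2442 * 9 * 0.126 = 2769.228 kJ/kg
HHV = 47778 + 2769.228 = 50547.23 kJ/kg


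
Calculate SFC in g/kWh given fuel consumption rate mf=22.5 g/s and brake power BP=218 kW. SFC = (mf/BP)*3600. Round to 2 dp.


SFC = (mf / BP) * 3600
Rate = 22.5 / 218 = 0.103211 g/(s*kW)
SFC = 0.103211 * 3600 = 371.56 g/kWh


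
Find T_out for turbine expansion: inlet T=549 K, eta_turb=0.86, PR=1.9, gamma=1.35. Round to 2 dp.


T_out = T_in * (1 - eta * (1 - PR^(-(gamma-1)/gamma)))
Exponent = -(1.35-1)/1.35 = -0.25925926
PR^exp = 1.9^(-0.25925926) = 0.84670193
Factor = 1 - 0.86*(1 - 0.84670193) = 0.86816366
T_out = 549 * 0.86816366 = 476.62 K


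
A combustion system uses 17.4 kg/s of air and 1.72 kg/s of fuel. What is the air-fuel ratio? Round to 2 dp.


AFR = m_air / m_fuel
AFR = 17.4 / 1.72 = 10.12


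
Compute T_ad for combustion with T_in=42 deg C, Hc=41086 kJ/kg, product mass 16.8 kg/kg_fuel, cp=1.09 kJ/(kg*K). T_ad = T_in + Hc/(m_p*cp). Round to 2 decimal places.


T_ad = T_in + Hc / (m_p * cp)
Denominator = 16.8 * 1.09 = 18.3120
Temperature rise = 41086 / 18.3120 = 2243.67 K
T_ad = 42 + 2243.67 = 2285.67 deg C


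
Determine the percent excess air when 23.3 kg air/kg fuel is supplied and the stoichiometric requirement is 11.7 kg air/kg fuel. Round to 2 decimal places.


Excess air = actual - stoichiometric = 23.3 - 11.7 = 11.60 kg/kg fuel
Excess air % = (excess / stoich) * 100 = (11.60 / 11.7) * 100 = 99.15%


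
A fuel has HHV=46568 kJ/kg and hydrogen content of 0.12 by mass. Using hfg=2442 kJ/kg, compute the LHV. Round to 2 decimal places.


LHV = HHV - hfg * 9 * H
Water correction = 2442 * 9 * 0.12 = 2637.360 kJ/kg
LHV = 46568 - 2637.360 = 43930.64 kJ/kg


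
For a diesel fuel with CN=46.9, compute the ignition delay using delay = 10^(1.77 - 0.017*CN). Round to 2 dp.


delay = 10^(1.77 - 0.017*CN)
Exponent = 1.77 - 0.017*46.9 = 0.9727
delay = 10^0.9727 = 9.39 ms


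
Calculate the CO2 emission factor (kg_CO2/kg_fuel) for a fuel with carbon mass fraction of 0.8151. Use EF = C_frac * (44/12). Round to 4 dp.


EF = C_frac * (M_CO2 / M_C)
EF = 0.8151 * (44/12)
EF = 0.8151 * 3.666667 = 2.9887 kg_CO2/kg_fuel


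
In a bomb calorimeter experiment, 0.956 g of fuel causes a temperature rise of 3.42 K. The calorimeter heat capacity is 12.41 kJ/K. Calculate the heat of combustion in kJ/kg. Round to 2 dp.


Hc = C_cal * delta_T / m_fuel
Q_released = 12.41 * 3.42 = 42.4422 kJ
m_fuel = 0.956 g = 0.956/1000 kg = 0.000956 kg
Hc = 42.4422 / 0.000956 = 44395.61 kJ/kg


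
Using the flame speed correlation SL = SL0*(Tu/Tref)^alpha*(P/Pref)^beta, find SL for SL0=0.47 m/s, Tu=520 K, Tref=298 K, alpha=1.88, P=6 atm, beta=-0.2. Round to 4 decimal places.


SL = SL0 * (Tu/Tref)^alpha * (P/Pref)^beta
T ratio = 520/298 = 1.74496644
(T ratio)^alpha = 1.74496644^1.88 = 2.848129
(P/Pref)^beta = 6^(-0.2) = 0.698827
SL = 0.47 * 2.848129 * 0.698827 = 0.9355 m/s


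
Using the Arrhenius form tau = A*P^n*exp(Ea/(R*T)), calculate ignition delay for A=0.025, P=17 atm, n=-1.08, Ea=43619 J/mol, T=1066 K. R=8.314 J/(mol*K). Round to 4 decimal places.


tau = A * P^n * exp(Ea/(R*T))
P^n = 17^(-1.08) = 0.04689377
Ea/(R*T) = 43619/(8.314*1066) = 4.921625
exp(Ea/(R*T)) = 137.225361
tau = 0.025 * 0.04689377 * 137.225361 = 0.1609 ms


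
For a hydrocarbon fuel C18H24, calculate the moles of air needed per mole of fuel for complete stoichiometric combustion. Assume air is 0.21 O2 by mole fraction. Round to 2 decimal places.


Balanced combustion: C18H24 + 24 O2 -> 18 CO2 + 12 H2O
O2 needed = C + H/4 = 18 + 24/4 = 24.00 moles
Air moles = O2 / 0.21 = 24.00 / 0.21 = 114.29 moles air


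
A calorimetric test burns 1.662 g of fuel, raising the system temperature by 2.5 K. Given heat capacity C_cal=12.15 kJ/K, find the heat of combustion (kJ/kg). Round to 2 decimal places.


Hc = C_cal * delta_T / m_fuel
Q_released = 12.15 * 2.5 = 30.3750 kJ
m_fuel = 1.662 g = 1.662/1000 kg = 0.001662 kg
Hc = 30.3750 / 0.001662 = 18276.17 kJ/kg


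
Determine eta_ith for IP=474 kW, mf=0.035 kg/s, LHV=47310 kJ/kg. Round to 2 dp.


eta_ith = (IP / (mf * LHV)) * 100
Denominator = 0.035 * 47310 = 1655.8500 kW
eta_ith = (474 / 1655.8500) * 100 = 28.63%


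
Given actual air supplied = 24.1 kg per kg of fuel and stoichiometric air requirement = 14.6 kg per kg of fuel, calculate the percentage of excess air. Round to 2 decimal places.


Excess air = actual - stoichiometric = 24.1 - 14.6 = 9.50 kg/kg fuel
Excess air % = (excess / stoich) * 100 = (9.50 / 14.6) * 100 = 65.07%


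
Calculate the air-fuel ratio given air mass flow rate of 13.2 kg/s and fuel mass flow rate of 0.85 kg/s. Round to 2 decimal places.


AFR = m_air / m_fuel
AFR = 13.2 / 0.85 = 15.53


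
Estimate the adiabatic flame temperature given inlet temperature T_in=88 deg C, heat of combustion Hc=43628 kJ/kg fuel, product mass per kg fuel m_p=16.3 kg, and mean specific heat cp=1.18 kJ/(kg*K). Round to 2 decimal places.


T_ad = T_in + Hc / (m_p * cp)
Denominator = 16.3 * 1.18 = 19.2340
Temperature rise = 43628 / 19.2340 = 2268.27 K
T_ad = 88 + 2268.27 = 2356.27 deg C


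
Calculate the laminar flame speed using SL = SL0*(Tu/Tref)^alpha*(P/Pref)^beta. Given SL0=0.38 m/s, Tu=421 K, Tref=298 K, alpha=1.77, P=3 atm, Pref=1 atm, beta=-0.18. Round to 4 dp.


SL = SL0 * (Tu/Tref)^alpha * (P/Pref)^beta
T ratio = 421/298 = 1.41275168
(T ratio)^alpha = 1.41275168^1.77 = 1.843387
(P/Pref)^beta = 3^(-0.18) = 0.820575
SL = 0.38 * 1.843387 * 0.820575 = 0.5748 m/s


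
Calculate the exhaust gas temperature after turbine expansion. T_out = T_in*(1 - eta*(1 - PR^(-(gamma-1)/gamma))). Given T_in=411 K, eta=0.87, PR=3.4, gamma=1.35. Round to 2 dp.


T_out = T_in * (1 - eta * (1 - PR^(-(gamma-1)/gamma)))
Exponent = -(1.35-1)/1.35 = -0.25925926
PR^exp = 3.4^(-0.25925926) = 0.72813041
Factor = 1 - 0.87*(1 - 0.72813041) = 0.76347346
T_out = 411 * 0.76347346 = 313.79 K


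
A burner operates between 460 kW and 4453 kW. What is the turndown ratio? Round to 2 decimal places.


TDR = Q_max / Q_min
TDR = 4453 / 460 = 9.68


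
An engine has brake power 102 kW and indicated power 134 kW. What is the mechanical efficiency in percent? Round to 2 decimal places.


eta_mech = (BP / IP) * 100
Ratio = 102 / 134 = 0.7612
eta_mech = 0.7612 * 100 = 76.12%


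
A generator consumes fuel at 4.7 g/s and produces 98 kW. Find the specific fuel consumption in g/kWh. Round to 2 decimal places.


SFC = (mf / BP) * 3600
Rate = 4.7 / 98 = 0.047959 g/(s*kW)
SFC = 0.047959 * 3600 = 172.65 g/kWh


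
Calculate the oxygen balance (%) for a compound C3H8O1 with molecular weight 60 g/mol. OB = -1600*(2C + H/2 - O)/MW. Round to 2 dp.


OB = -1600 * (2C + H/2 - O) / MW
Inner = 2*3 + 8/2 - 1 = 9.00
OB = -1600 * 9.00 / 60 = -240.00%


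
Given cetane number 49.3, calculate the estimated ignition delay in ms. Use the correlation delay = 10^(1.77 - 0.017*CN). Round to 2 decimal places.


delay = 10^(1.77 - 0.017*CN)
Exponent = 1.77 - 0.017*49.3 = 0.9319
delay = 10^0.9319 = 8.55 ms


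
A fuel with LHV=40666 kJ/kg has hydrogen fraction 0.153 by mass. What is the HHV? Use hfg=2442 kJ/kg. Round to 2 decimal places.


HHV = LHV + hfg * 9 * H
Water addition = 2442 * 9 * 0.153 = 3362.634 kJ/kg
HHV = 40666 + 3362.634 = 44028.63 kJ/kg


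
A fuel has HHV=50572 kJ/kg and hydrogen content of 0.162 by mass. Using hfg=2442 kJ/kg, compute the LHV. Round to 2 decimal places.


LHV = HHV - hfg * 9 * H
Water correction = 2442 * 9 * 0.162 = 3560.436 kJ/kg
LHV = 50572 - 3560.436 = 47011.56 kJ/kg


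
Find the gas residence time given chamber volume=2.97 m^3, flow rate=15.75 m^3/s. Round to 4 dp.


tau = V / Q_flow
tau = 2.97 / 15.75 = 0.1886 s


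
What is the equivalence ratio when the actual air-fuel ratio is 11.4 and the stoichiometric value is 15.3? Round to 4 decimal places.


phi = AFR_stoich / AFR_actual
phi = 15.3 / 11.4 = 1.3421


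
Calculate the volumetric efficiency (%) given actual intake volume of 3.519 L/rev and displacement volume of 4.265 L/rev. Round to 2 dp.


eta_v = (V_actual / V_disp) * 100
Ratio = 3.519 / 4.265 = 0.8251
eta_v = 0.8251 * 100 = 82.51%


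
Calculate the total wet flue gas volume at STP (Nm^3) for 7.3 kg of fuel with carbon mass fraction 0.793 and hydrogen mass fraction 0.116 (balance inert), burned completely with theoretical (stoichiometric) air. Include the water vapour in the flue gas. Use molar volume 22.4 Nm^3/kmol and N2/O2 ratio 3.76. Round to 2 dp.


Per kg fuel: CO2 = (C/12 kmol)*22.4 = (0.793/12)*22.4 = 1.48027 Nm^3
Per kg fuel: H2O = (H/2 kmol)*22.4 = (0.116/2)*22.4 = 1.29920 Nm^3
O2 needed per kg fuel = C/12 + H/4 = 0.793/12 + 0.116/4 = 0.09508333 kmol
Per kg fuel: N2 = O2*3.76*22.4 = 0.09508333*3.76*22.4 = 8.00830 Nm^3
Total per kg = 1.48027 + 1.29920 + 8.00830 = 10.78777 Nm^3
Total = 10.78777 * 7.3 = 78.75 Nm^3


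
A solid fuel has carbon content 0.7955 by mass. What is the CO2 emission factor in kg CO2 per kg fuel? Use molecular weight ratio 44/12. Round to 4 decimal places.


EF = C_frac * (M_CO2 / M_C)
EF = 0.7955 * (44/12)
EF = 0.7955 * 3.666667 = 2.9168 kg_CO2/kg_fuel


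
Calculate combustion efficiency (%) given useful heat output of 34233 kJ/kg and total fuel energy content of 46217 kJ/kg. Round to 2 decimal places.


Efficiency = (Q_useful / Q_fuel) * 100
Efficiency = (34233 / 46217) * 100
Efficiency = 0.7407 * 100 = 74.07%


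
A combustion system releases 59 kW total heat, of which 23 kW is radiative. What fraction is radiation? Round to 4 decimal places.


f_rad = Q_rad / Q_total
f_rad = 23 / 59 = 0.3898


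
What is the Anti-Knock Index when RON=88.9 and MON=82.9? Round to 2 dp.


AKI = (RON + MON) / 2
AKI = (88.9 + 82.9) / 2
AKI = 171.8 / 2 = 85.90


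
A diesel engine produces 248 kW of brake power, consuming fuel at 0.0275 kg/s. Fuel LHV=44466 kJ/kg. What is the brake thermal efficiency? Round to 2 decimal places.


eta_BTE = (BP / (mf * LHV)) * 100
Denominator = 0.0275 * 44466 = 1222.8150 kW
eta_BTE = (248 / 1222.8150) * 100 = 20.28%


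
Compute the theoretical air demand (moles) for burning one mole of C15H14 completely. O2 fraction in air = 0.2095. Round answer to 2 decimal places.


Balanced combustion: C15H14 + 18.5 O2 -> 15 CO2 + 7 H2O
O2 needed = C + H/4 = 15 + 14/4 = 18.50 moles
Air moles = O2 / 0.2095 = 18.50 / 0.2095 = 88.31 moles air


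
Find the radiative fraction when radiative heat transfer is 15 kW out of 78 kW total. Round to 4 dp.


f_rad = Q_rad / Q_total
f_rad = 15 / 78 = 0.1923


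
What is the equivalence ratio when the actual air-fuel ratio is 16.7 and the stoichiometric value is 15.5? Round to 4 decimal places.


phi = AFR_stoich / AFR_actual
phi = 15.5 / 16.7 = 0.9281


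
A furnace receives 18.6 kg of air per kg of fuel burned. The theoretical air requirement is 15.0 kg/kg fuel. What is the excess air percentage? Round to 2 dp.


Excess air = actual - stoichiometric = 18.6 - 15.0 = 3.60 kg/kg fuel
Excess air % = (excess / stoich) * 100 = (3.60 / 15.0) * 100 = 24.00%


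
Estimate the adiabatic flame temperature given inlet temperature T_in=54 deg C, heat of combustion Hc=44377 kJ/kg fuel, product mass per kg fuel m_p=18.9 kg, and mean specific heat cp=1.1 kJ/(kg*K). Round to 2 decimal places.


T_ad = T_in + Hc / (m_p * cp)
Denominator = 18.9 * 1.1 = 20.7900
Temperature rise = 44377 / 20.7900 = 2134.54 K
T_ad = 54 + 2134.54 = 2188.54 deg C


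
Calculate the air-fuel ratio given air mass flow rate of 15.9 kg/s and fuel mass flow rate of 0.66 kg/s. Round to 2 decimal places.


AFR = m_air / m_fuel
AFR = 15.9 / 0.66 = 24.09


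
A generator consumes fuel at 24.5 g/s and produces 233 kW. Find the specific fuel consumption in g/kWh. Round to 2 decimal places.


SFC = (mf / BP) * 3600
Rate = 24.5 / 233 = 0.105150 g/(s*kW)
SFC = 0.105150 * 3600 = 378.54 g/kWh


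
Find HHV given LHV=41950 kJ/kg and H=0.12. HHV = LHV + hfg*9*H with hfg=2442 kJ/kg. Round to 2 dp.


HHV = LHV + hfg * 9 * H
Water addition = 2442 * 9 * 0.12 = 2637.360 kJ/kg
HHV = 41950 + 2637.360 = 44587.36 kJ/kg


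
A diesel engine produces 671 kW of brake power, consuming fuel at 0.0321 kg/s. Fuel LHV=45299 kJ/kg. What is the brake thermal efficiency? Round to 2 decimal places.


eta_BTE = (BP / (mf * LHV)) * 100
Denominator = 0.0321 * 45299 = 1454.0979 kW
eta_BTE = (671 / 1454.0979) * 100 = 46.15%


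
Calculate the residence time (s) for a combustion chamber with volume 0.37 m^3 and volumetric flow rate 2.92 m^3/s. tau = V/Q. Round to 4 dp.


tau = V / Q_flow
tau = 0.37 / 2.92 = 0.1267 s


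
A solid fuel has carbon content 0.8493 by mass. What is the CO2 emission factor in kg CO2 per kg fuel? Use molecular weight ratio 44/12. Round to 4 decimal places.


EF = C_frac * (M_CO2 / M_C)
EF = 0.8493 * (44/12)
EF = 0.8493 * 3.666667 = 3.1141 kg_CO2/kg_fuel


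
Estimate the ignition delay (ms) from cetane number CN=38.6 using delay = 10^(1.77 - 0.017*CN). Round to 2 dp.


delay = 10^(1.77 - 0.017*CN)
Exponent = 1.77 - 0.017*38.6 = 1.1138
delay = 10^1.1138 = 13.00 ms


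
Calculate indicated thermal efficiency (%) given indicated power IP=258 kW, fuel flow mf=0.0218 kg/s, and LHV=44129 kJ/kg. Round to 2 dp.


eta_ith = (IP / (mf * LHV)) * 100
Denominator = 0.0218 * 44129 = 962.0122 kW
eta_ith = (258 / 962.0122) * 100 = 26.82%


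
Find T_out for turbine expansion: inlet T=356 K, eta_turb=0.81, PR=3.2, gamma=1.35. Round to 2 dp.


T_out = T_in * (1 - eta * (1 - PR^(-(gamma-1)/gamma)))
Exponent = -(1.35-1)/1.35 = -0.25925926
PR^exp = 3.2^(-0.25925926) = 0.73966521
Factor = 1 - 0.81*(1 - 0.73966521) = 0.78912882
T_out = 356 * 0.78912882 = 280.93 K


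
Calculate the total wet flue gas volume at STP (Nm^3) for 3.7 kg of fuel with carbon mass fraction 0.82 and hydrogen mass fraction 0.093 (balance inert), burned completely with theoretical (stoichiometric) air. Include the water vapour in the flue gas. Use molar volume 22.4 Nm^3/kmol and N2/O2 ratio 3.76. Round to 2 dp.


Per kg fuel: CO2 = (C/12 kmol)*22.4 = (0.82/12)*22.4 = 1.53067 Nm^3
Per kg fuel: H2O = (H/2 kmol)*22.4 = (0.093/2)*22.4 = 1.04160 Nm^3
O2 needed per kg fuel = C/12 + H/4 = 0.82/12 + 0.093/4 = 0.09158333 kmol
Per kg fuel: N2 = O2*3.76*22.4 = 0.09158333*3.76*22.4 = 7.71351 Nm^3
Total per kg = 1.53067 + 1.04160 + 7.71351 = 10.28578 Nm^3
Total = 10.28578 * 3.7 = 38.06 Nm^3


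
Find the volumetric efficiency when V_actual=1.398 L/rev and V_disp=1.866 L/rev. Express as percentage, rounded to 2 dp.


eta_v = (V_actual / V_disp) * 100
Ratio = 1.398 / 1.866 = 0.7492
eta_v = 0.7492 * 100 = 74.92%


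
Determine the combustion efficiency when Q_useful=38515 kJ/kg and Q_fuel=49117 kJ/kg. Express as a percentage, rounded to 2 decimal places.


Efficiency = (Q_useful / Q_fuel) * 100
Efficiency = (38515 / 49117) * 100
Efficiency = 0.7841 * 100 = 78.41%


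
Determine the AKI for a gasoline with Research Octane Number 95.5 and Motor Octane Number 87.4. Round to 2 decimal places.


AKI = (RON + MON) / 2
AKI = (95.5 + 87.4) / 2
AKI = 182.9 / 2 = 91.45


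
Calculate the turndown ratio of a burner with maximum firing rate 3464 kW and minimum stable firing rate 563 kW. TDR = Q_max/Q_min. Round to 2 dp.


TDR = Q_max / Q_min
TDR = 3464 / 563 = 6.15


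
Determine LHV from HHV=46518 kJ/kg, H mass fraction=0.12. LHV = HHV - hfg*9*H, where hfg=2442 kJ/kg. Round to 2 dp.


LHV = HHV - hfg * 9 * H
Water correction = 2442 * 9 * 0.12 = 2637.360 kJ/kg
LHV = 46518 - 2637.360 = 43880.64 kJ/kg


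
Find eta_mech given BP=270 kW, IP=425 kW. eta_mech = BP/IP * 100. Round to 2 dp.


eta_mech = (BP / IP) * 100
Ratio = 270 / 425 = 0.6353
eta_mech = 0.6353 * 100 = 63.53%


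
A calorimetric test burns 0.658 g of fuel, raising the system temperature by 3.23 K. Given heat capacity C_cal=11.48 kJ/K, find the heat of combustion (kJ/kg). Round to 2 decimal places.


Hc = C_cal * delta_T / m_fuel
Q_released = 11.48 * 3.23 = 37.0804 kJ
m_fuel = 0.658 g = 0.658/1000 kg = 0.000658 kg
Hc = 37.0804 / 0.000658 = 56353.19 kJ/kg


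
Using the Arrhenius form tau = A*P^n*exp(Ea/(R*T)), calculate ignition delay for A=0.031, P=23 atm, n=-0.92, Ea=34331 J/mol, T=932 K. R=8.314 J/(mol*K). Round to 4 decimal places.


tau = A * P^n * exp(Ea/(R*T))
P^n = 23^(-0.92) = 0.05587408
Ea/(R*T) = 34331/(8.314*932) = 4.430579
exp(Ea/(R*T)) = 83.980059
tau = 0.031 * 0.05587408 * 83.980059 = 0.1455 ms


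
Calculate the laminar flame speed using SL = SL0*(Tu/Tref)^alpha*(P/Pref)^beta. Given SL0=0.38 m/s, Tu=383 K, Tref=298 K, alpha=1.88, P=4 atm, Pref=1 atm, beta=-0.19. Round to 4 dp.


SL = SL0 * (Tu/Tref)^alpha * (P/Pref)^beta
T ratio = 383/298 = 1.28523490
(T ratio)^alpha = 1.28523490^1.88 = 1.602829
(P/Pref)^beta = 4^(-0.19) = 0.768438
SL = 0.38 * 1.602829 * 0.768438 = 0.4680 m/s


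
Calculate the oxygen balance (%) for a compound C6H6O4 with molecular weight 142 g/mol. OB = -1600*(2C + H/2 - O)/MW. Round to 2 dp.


OB = -1600 * (2C + H/2 - O) / MW
Inner = 2*6 + 6/2 - 4 = 11.00
OB = -1600 * 11.00 / 142 = -123.94%


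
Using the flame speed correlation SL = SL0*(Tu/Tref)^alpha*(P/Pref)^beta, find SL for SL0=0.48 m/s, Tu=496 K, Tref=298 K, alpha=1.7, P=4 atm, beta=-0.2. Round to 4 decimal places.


SL = SL0 * (Tu/Tref)^alpha * (P/Pref)^beta
T ratio = 496/298 = 1.66442953
(T ratio)^alpha = 1.66442953^1.7 = 2.377668
(P/Pref)^beta = 4^(-0.2) = 0.757858
SL = 0.48 * 2.377668 * 0.757858 = 0.8649 m/s


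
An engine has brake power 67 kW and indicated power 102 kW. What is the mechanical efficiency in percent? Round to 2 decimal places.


eta_mech = (BP / IP) * 100
Ratio = 67 / 102 = 0.6569
eta_mech = 0.6569 * 100 = 65.69%


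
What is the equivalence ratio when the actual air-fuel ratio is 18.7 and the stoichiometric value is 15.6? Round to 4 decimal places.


phi = AFR_stoich / AFR_actual
phi = 15.6 / 18.7 = 0.8342


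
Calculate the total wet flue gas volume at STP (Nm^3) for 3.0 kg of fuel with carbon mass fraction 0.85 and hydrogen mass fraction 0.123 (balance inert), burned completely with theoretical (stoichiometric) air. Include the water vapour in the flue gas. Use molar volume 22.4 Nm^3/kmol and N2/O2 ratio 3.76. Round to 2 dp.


Per kg fuel: CO2 = (C/12 kmol)*22.4 = (0.85/12)*22.4 = 1.58667 Nm^3
Per kg fuel: H2O = (H/2 kmol)*22.4 = (0.123/2)*22.4 = 1.37760 Nm^3
O2 needed per kg fuel = C/12 + H/4 = 0.85/12 + 0.123/4 = 0.10158333 kmol
Per kg fuel: N2 = O2*3.76*22.4 = 0.10158333*3.76*22.4 = 8.55575 Nm^3
Total per kg = 1.58667 + 1.37760 + 8.55575 = 11.52002 Nm^3
Total = 11.52002 * 3.0 = 34.56 Nm^3


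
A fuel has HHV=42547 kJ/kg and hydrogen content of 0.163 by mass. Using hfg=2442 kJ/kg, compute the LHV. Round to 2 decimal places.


LHV = HHV - hfg * 9 * H
Water correction = 2442 * 9 * 0.163 = 3582.414 kJ/kg
LHV = 42547 - 3582.414 = 38964.59 kJ/kg


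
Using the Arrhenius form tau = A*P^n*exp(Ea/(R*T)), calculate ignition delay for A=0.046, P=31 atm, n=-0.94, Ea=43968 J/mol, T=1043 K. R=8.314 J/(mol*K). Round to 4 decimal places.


tau = A * P^n * exp(Ea/(R*T))
P^n = 31^(-0.94) = 0.03963876
Ea/(R*T) = 43968/(8.314*1043) = 5.070402
exp(Ea/(R*T)) = 159.238308
tau = 0.046 * 0.03963876 * 159.238308 = 0.2904 ms


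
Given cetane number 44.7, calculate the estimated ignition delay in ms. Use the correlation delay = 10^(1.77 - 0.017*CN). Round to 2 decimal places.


delay = 10^(1.77 - 0.017*CN)
Exponent = 1.77 - 0.017*44.7 = 1.0101
delay = 10^1.0101 = 10.24 ms


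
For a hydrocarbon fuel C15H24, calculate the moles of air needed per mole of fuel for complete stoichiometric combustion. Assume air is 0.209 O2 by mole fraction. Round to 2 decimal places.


Balanced combustion: C15H24 + 21 O2 -> 15 CO2 + 12 H2O
O2 needed = C + H/4 = 15 + 24/4 = 21.00 moles
Air moles = O2 / 0.209 = 21.00 / 0.209 = 100.48 moles air


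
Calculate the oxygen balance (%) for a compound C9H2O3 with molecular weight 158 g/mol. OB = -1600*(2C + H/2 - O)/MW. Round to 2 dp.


OB = -1600 * (2C + H/2 - O) / MW
Inner = 2*9 + 2/2 - 3 = 16.00
OB = -1600 * 16.00 / 158 = -162.03%


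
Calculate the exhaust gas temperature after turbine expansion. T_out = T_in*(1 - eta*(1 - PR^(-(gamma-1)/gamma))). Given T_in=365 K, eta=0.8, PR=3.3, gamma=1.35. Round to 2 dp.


T_out = T_in * (1 - eta * (1 - PR^(-(gamma-1)/gamma)))
Exponent = -(1.35-1)/1.35 = -0.25925926
PR^exp = 3.3^(-0.25925926) = 0.73378775
Factor = 1 - 0.8*(1 - 0.73378775) = 0.78703020
T_out = 365 * 0.78703020 = 287.27 K


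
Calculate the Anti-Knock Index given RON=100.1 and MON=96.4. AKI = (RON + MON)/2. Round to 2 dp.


AKI = (RON + MON) / 2
AKI = (100.1 + 96.4) / 2
AKI = 196.5 / 2 = 98.25


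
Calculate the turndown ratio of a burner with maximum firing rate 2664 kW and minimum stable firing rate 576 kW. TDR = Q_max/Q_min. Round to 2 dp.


TDR = Q_max / Q_min
TDR = 2664 / 576 = 4.63


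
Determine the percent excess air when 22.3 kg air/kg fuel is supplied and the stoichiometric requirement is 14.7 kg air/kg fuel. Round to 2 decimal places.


Excess air = actual - stoichiometric = 22.3 - 14.7 = 7.60 kg/kg fuel
Excess air % = (excess / stoich) * 100 = (7.60 / 14.7) * 100 = 51.70%


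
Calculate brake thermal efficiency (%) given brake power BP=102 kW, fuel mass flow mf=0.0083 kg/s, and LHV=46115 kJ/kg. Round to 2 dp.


eta_BTE = (BP / (mf * LHV)) * 100
Denominator = 0.0083 * 46115 = 382.7545 kW
eta_BTE = (102 / 382.7545) * 100 = 26.65%


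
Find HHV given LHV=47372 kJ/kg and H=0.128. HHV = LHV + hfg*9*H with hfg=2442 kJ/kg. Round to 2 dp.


HHV = LHV + hfg * 9 * H
Water addition = 2442 * 9 * 0.128 = 2813.184 kJ/kg
HHV = 47372 + 2813.184 = 50185.18 kJ/kg


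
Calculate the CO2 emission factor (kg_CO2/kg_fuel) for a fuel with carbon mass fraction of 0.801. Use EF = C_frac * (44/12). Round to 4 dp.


EF = C_frac * (M_CO2 / M_C)
EF = 0.801 * (44/12)
EF = 0.801 * 3.666667 = 2.9370 kg_CO2/kg_fuel


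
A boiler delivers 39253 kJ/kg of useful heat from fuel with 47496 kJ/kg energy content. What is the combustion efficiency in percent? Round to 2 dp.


Efficiency = (Q_useful / Q_fuel) * 100
Efficiency = (39253 / 47496) * 100
Efficiency = 0.8264 * 100 = 82.64%


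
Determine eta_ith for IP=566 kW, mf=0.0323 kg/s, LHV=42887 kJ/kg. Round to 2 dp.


eta_ith = (IP / (mf * LHV)) * 100
Denominator = 0.0323 * 42887 = 1385.2501 kW
eta_ith = (566 / 1385.2501) * 100 = 40.86%


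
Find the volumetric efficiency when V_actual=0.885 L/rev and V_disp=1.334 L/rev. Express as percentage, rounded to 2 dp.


eta_v = (V_actual / V_disp) * 100
Ratio = 0.885 / 1.334 = 0.6634
eta_v = 0.6634 * 100 = 66.34%


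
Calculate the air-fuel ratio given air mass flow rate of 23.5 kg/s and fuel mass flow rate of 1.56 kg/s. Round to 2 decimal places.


AFR = m_air / m_fuel
AFR = 23.5 / 1.56 = 15.06


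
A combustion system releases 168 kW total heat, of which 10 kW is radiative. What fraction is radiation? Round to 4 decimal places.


f_rad = Q_rad / Q_total
f_rad = 10 / 168 = 0.0595


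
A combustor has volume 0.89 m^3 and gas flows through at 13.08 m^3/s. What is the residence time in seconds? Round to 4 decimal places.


tau = V / Q_flow
tau = 0.89 / 13.08 = 0.0680 s


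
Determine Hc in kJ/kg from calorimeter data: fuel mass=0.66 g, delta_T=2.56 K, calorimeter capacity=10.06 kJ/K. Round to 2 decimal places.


Hc = C_cal * delta_T / m_fuel
Q_released = 10.06 * 2.56 = 25.7536 kJ
m_fuel = 0.66 g = 0.66/1000 kg = 0.000660 kg
Hc = 25.7536 / 0.000660 = 39020.61 kJ/kg


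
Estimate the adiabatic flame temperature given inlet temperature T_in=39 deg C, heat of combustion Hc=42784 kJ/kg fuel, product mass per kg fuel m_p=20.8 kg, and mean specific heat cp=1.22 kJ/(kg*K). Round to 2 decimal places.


T_ad = T_in + Hc / (m_p * cp)
Denominator = 20.8 * 1.22 = 25.3760
Temperature rise = 42784 / 25.3760 = 1686.00 K
T_ad = 39 + 1686.00 = 1725.00 deg C


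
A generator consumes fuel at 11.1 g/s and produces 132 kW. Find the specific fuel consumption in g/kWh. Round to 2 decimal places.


SFC = (mf / BP) * 3600
Rate = 11.1 / 132 = 0.084091 g/(s*kW)
SFC = 0.084091 * 3600 = 302.73 g/kWh


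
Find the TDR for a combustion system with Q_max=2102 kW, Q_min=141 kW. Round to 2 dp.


TDR = Q_max / Q_min
TDR = 2102 / 141 = 14.91


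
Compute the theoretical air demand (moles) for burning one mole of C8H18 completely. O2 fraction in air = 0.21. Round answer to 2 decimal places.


Balanced combustion: C8H18 + 12.5 O2 -> 8 CO2 + 9 H2O
O2 needed = C + H/4 = 8 + 18/4 = 12.50 moles
Air moles = O2 / 0.21 = 12.50 / 0.21 = 59.52 moles air


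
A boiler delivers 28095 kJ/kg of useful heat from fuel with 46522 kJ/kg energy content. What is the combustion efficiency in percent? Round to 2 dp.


Efficiency = (Q_useful / Q_fuel) * 100
Efficiency = (28095 / 46522) * 100
Efficiency = 0.6039 * 100 = 60.39%


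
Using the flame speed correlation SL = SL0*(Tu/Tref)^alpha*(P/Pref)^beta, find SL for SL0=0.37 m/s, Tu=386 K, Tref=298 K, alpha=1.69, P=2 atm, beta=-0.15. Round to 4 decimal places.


SL = SL0 * (Tu/Tref)^alpha * (P/Pref)^beta
T ratio = 386/298 = 1.29530201
(T ratio)^alpha = 1.29530201^1.69 = 1.548485
(P/Pref)^beta = 2^(-0.15) = 0.901250
SL = 0.37 * 1.548485 * 0.901250 = 0.5164 m/s


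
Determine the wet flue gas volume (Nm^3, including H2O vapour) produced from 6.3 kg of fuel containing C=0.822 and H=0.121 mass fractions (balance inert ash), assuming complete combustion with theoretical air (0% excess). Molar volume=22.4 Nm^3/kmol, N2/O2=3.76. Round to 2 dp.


Per kg fuel: CO2 = (C/12 kmol)*22.4 = (0.822/12)*22.4 = 1.53440 Nm^3
Per kg fuel: H2O = (H/2 kmol)*22.4 = (0.121/2)*22.4 = 1.35520 Nm^3
O2 needed per kg fuel = C/12 + H/4 = 0.822/12 + 0.121/4 = 0.09875000 kmol
Per kg fuel: N2 = O2*3.76*22.4 = 0.09875000*3.76*22.4 = 8.31712 Nm^3
Total per kg = 1.53440 + 1.35520 + 8.31712 = 11.20672 Nm^3
Total = 11.20672 * 6.3 = 70.60 Nm^3


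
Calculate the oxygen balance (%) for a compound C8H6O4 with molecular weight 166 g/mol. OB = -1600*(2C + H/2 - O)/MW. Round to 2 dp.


OB = -1600 * (2C + H/2 - O) / MW
Inner = 2*8 + 6/2 - 4 = 15.00
OB = -1600 * 15.00 / 166 = -144.58%


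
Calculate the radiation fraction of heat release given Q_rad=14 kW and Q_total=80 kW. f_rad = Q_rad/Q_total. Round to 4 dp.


f_rad = Q_rad / Q_total
f_rad = 14 / 80 = 0.1750


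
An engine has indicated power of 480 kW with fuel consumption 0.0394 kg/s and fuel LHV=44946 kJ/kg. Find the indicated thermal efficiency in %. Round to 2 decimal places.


eta_ith = (IP / (mf * LHV)) * 100
Denominator = 0.0394 * 44946 = 1770.8724 kW
eta_ith = (480 / 1770.8724) * 100 = 27.11%


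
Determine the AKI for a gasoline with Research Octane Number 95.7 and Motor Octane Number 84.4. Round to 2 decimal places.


AKI = (RON + MON) / 2
AKI = (95.7 + 84.4) / 2
AKI = 180.1 / 2 = 90.05


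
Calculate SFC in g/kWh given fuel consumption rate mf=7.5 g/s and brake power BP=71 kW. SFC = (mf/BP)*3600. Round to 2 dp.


SFC = (mf / BP) * 3600
Rate = 7.5 / 71 = 0.105634 g/(s*kW)
SFC = 0.105634 * 3600 = 380.28 g/kWh


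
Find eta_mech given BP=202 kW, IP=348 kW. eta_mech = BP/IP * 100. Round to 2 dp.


eta_mech = (BP / IP) * 100
Ratio = 202 / 348 = 0.5805
eta_mech = 0.5805 * 100 = 58.05%


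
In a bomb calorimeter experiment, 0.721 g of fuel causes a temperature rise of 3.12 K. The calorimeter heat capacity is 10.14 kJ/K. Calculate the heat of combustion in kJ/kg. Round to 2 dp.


Hc = C_cal * delta_T / m_fuel
Q_released = 10.14 * 3.12 = 31.6368 kJ
m_fuel = 0.721 g = 0.721/1000 kg = 0.000721 kg
Hc = 31.6368 / 0.000721 = 43879.06 kJ/kg


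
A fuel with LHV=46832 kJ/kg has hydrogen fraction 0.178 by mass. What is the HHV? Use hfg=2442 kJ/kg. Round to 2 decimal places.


HHV = LHV + hfg * 9 * H
Water addition = 2442 * 9 * 0.178 = 3912.084 kJ/kg
HHV = 46832 + 3912.084 = 50744.08 kJ/kg


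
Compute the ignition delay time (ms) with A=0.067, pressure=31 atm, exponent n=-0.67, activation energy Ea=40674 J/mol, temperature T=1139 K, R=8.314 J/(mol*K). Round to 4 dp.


tau = A * P^n * exp(Ea/(R*T))
P^n = 31^(-0.67) = 0.10018153
Ea/(R*T) = 40674/(8.314*1139) = 4.295198
exp(Ea/(R*T)) = 73.346700
tau = 0.067 * 0.10018153 * 73.346700 = 0.4923 ms


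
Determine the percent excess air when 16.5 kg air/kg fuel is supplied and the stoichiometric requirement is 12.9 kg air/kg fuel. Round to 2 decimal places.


Excess air = actual - stoichiometric = 16.5 - 12.9 = 3.60 kg/kg fuel
Excess air % = (excess / stoich) * 100 = (3.60 / 12.9) * 100 = 27.91%


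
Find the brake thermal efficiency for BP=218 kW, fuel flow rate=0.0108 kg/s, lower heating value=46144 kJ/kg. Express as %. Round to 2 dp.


eta_BTE = (BP / (mf * LHV)) * 100
Denominator = 0.0108 * 46144 = 498.3552 kW
eta_BTE = (218 / 498.3552) * 100 = 43.74%


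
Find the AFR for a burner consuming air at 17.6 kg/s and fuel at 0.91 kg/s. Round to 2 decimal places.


AFR = m_air / m_fuel
AFR = 17.6 / 0.91 = 19.34


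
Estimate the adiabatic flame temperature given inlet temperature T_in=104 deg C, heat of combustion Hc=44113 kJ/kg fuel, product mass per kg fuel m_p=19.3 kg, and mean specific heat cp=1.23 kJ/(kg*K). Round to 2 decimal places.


T_ad = T_in + Hc / (m_p * cp)
Denominator = 19.3 * 1.23 = 23.7390
Temperature rise = 44113 / 23.7390 = 1858.25 K
T_ad = 104 + 1858.25 = 1962.25 deg C


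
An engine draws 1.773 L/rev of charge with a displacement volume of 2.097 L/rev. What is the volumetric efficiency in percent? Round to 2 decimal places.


eta_v = (V_actual / V_disp) * 100
Ratio = 1.773 / 2.097 = 0.8455
eta_v = 0.8455 * 100 = 84.55%


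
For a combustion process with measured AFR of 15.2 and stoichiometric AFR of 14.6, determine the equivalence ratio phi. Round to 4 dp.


phi = AFR_stoich / AFR_actual
phi = 14.6 / 15.2 = 0.9605


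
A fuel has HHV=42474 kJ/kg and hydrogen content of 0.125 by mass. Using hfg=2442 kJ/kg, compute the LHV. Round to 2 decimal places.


LHV = HHV - hfg * 9 * H
Water correction = 2442 * 9 * 0.125 = 2747.250 kJ/kg
LHV = 42474 - 2747.250 = 39726.75 kJ/kg


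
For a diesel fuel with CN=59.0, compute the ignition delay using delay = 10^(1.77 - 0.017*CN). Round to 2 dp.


delay = 10^(1.77 - 0.017*CN)
Exponent = 1.77 - 0.017*59.0 = 0.7670
delay = 10^0.7670 = 5.85 ms


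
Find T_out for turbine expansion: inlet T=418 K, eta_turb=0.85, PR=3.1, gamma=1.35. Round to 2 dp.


T_out = T_in * (1 - eta * (1 - PR^(-(gamma-1)/gamma)))
Exponent = -(1.35-1)/1.35 = -0.25925926
PR^exp = 3.1^(-0.25925926) = 0.74577862
Factor = 1 - 0.85*(1 - 0.74577862) = 0.78391183
T_out = 418 * 0.78391183 = 327.68 K


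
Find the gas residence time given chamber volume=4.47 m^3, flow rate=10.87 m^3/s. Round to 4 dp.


tau = V / Q_flow
tau = 4.47 / 10.87 = 0.4112 s


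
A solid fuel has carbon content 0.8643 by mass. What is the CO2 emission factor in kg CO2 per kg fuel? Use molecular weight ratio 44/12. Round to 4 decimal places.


EF = C_frac * (M_CO2 / M_C)
EF = 0.8643 * (44/12)
EF = 0.8643 * 3.666667 = 3.1691 kg_CO2/kg_fuel
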